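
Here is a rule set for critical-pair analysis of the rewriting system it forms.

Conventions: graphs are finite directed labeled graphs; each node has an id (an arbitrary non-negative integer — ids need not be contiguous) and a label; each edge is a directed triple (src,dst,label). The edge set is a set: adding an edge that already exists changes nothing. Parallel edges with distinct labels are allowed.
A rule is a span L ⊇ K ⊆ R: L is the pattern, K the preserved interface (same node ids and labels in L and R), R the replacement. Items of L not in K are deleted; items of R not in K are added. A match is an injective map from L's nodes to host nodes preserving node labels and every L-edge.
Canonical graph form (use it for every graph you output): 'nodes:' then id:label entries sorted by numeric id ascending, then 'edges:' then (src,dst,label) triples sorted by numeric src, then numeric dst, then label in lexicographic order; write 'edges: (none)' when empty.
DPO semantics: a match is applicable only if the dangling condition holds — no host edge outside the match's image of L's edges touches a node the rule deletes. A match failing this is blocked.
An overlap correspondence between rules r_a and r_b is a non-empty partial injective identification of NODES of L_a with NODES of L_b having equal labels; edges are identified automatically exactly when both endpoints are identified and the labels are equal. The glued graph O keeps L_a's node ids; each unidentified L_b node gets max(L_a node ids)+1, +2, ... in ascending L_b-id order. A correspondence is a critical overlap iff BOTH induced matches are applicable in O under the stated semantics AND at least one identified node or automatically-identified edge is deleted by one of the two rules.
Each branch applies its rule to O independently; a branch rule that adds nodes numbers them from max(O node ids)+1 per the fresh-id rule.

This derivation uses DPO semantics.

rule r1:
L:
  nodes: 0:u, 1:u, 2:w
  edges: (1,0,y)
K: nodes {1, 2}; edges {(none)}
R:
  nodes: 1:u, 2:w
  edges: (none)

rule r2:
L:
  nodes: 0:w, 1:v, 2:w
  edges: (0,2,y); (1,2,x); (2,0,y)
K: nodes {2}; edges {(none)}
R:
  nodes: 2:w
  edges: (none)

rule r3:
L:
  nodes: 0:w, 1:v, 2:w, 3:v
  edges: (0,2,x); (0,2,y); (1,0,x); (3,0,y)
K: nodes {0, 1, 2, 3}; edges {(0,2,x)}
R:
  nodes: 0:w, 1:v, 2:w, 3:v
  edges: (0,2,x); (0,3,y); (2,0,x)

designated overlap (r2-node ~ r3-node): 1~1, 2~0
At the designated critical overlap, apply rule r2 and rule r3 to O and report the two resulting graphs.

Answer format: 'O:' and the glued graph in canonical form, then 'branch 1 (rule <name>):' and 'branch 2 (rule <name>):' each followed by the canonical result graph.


O:
nodes: 0:w, 1:v, 2:w, 3:w, 4:v
edges: (0,2,y); (1,2,x); (2,0,y); (2,3,x); (2,3,y); (4,2,y)
branch 1 (rule r2):
nodes: 2:w, 3:w, 4:v
edges: (2,3,x); (2,3,y); (4,2,y)
branch 2 (rule r3):
nodes: 0:w, 1:v, 2:w, 3:w, 4:v
edges: (0,2,y); (2,0,y); (2,3,x); (2,4,y); (3,2,x)


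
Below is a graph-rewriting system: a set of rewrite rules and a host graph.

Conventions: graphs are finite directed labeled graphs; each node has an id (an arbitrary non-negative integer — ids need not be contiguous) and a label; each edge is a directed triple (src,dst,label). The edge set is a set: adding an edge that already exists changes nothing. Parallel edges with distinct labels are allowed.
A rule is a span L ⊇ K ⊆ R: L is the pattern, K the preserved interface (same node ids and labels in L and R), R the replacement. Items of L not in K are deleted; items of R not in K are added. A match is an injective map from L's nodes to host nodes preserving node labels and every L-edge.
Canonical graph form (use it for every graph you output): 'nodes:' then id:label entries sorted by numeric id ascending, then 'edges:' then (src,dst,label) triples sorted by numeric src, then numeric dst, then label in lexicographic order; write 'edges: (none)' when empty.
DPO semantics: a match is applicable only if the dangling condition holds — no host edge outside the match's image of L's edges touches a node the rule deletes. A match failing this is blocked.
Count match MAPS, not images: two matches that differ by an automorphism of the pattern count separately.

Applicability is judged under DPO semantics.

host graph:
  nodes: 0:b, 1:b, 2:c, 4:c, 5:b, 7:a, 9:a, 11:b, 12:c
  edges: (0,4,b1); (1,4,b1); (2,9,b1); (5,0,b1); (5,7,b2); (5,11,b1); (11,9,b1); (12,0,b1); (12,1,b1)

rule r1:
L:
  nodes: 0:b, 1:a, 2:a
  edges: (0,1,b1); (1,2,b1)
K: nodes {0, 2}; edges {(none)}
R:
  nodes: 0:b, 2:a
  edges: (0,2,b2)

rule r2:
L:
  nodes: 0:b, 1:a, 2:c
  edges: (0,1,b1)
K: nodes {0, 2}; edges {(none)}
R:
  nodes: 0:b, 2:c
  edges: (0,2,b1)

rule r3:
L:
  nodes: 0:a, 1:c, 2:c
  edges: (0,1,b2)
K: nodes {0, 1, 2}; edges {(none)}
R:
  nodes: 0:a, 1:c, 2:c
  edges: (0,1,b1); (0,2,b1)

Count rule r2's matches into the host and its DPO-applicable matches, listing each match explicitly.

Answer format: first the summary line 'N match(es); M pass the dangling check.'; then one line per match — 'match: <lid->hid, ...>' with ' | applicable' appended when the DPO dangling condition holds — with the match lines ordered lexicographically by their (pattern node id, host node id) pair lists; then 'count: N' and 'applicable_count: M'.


3 match(es); 0 pass the dangling check.
match: 0->11, 1->9, 2->2
match: 0->11, 1->9, 2->4
match: 0->11, 1->9, 2->12
count: 3
applicable_count: 0


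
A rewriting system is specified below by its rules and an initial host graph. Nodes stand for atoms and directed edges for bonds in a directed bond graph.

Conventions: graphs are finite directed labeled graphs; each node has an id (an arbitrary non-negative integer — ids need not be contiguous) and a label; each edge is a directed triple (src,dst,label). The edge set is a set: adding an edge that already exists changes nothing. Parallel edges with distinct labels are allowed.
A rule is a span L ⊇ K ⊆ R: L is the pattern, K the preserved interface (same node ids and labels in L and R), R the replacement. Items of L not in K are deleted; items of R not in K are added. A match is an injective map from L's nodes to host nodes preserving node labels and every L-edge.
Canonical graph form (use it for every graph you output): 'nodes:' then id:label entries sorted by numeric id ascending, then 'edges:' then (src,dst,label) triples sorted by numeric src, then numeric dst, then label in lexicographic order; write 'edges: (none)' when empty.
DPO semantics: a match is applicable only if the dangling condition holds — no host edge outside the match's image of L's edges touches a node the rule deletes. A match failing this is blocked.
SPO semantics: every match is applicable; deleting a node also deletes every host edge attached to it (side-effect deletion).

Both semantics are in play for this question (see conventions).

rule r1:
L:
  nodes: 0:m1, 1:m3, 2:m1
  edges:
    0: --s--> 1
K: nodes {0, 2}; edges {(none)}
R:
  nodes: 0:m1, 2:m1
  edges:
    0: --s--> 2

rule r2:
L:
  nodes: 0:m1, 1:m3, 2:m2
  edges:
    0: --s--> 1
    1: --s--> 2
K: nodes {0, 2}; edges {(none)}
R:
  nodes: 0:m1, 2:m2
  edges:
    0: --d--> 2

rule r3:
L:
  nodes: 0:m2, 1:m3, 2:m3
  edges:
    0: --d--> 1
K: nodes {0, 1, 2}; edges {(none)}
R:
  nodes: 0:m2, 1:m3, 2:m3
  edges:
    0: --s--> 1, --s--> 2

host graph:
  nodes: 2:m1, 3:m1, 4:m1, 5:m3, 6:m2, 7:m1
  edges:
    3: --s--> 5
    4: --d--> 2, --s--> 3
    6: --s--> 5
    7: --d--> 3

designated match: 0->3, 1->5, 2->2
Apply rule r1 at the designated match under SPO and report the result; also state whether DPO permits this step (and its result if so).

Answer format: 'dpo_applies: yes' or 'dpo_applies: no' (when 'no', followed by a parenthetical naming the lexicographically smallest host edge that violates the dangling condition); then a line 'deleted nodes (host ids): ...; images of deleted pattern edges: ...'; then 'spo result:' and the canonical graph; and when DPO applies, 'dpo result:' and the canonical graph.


dpo_applies: no
(the rule deletes node 5, which keeps host edge (6,5,s) outside the match image — the dangling condition fails, DPO blocks; SPO proceeds and side-deletes such edges)
deleted nodes (host ids): 5; images of deleted pattern edges: (3,5,s)
spo result:
nodes: 2:m1, 3:m1, 4:m1, 6:m2, 7:m1
edges: (3,2,s); (4,2,d); (4,3,s); (7,3,d)


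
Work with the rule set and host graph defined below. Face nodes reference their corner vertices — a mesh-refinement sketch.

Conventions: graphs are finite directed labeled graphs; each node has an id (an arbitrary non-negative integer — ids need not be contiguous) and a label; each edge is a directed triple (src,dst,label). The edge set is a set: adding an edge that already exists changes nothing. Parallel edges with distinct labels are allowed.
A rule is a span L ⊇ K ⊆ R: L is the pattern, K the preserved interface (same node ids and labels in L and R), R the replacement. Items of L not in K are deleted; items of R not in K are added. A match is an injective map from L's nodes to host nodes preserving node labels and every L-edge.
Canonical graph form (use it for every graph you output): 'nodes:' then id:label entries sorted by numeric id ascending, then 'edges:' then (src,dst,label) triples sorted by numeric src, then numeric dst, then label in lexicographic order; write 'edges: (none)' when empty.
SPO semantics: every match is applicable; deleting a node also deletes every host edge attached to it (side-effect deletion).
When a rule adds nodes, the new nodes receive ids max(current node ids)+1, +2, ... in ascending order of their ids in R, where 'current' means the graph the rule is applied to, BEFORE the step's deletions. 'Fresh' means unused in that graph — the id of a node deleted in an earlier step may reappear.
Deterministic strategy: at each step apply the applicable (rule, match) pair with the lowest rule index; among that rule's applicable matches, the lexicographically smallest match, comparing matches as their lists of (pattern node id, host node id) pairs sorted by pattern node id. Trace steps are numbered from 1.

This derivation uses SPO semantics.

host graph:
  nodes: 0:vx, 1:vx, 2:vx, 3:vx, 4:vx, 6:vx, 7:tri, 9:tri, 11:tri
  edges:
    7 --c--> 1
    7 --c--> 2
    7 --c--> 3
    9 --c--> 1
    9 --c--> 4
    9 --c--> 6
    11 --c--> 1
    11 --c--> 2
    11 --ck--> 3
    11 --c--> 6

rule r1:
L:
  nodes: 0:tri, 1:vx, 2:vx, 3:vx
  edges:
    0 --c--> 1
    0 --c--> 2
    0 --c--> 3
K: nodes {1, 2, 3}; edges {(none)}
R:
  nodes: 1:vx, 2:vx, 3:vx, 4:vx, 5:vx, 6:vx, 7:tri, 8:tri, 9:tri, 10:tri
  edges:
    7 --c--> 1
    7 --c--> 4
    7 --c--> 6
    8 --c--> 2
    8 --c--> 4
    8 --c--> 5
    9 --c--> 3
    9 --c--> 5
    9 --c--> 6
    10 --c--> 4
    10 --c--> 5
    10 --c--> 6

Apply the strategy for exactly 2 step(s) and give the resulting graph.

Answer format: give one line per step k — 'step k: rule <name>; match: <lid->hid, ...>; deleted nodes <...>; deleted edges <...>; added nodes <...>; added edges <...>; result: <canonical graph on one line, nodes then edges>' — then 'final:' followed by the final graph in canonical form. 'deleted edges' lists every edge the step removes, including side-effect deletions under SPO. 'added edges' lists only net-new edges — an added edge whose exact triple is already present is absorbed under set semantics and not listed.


step 1: rule r1; match: 0->7, 1->1, 2->2, 3->3; deleted nodes 7; deleted edges (7,1,c); (7,2,c); (7,3,c); added nodes 12, 13, 14, 15, 16, 17, 18; added edges (15,1,c); (15,12,c); (15,14,c); (16,2,c); (16,12,c); (16,13,c); (17,3,c); (17,13,c); (17,14,c); (18,12,c); (18,13,c); (18,14,c); result: nodes: 0:vx, 1:vx, 2:vx, 3:vx, 4:vx, 6:vx, 9:tri, 11:tri, 12:vx, 13:vx, 14:vx, 15:tri, 16:tri, 17:tri, 18:tri edges: (9,1,c); (9,4,c); (9,6,c); (11,1,c); (11,2,c); (11,3,ck); (11,6,c); (15,1,c); (15,12,c); (15,14,c); (16,2,c); (16,12,c); (16,13,c); (17,3,c); (17,13,c); (17,14,c); (18,12,c); (18,13,c); (18,14,c)
step 2: rule r1; match: 0->9, 1->1, 2->4, 3->6; deleted nodes 9; deleted edges (9,1,c); (9,4,c); (9,6,c); added nodes 19, 20, 21, 22, 23, 24, 25; added edges (22,1,c); (22,19,c); (22,21,c); (23,4,c); (23,19,c); (23,20,c); (24,6,c); (24,20,c); (24,21,c); (25,19,c); (25,20,c); (25,21,c); result: nodes: 0:vx, 1:vx, 2:vx, 3:vx, 4:vx, 6:vx, 11:tri, 12:vx, 13:vx, 14:vx, 15:tri, 16:tri, 17:tri, 18:tri, 19:vx, 20:vx, 21:vx, 22:tri, 23:tri, 24:tri, 25:tri edges: (11,1,c); (11,2,c); (11,3,ck); (11,6,c); (15,1,c); (15,12,c); (15,14,c); (16,2,c); (16,12,c); (16,13,c); (17,3,c); (17,13,c); (17,14,c); (18,12,c); (18,13,c); (18,14,c); (22,1,c); (22,19,c); (22,21,c); (23,4,c); (23,19,c); (23,20,c); (24,6,c); (24,20,c); (24,21,c); (25,19,c); (25,20,c); (25,21,c)
final:
nodes: 0:vx, 1:vx, 2:vx, 3:vx, 4:vx, 6:vx, 11:tri, 12:vx, 13:vx, 14:vx, 15:tri, 16:tri, 17:tri, 18:tri, 19:vx, 20:vx, 21:vx, 22:tri, 23:tri, 24:tri, 25:tri
edges: (11,1,c); (11,2,c); (11,3,ck); (11,6,c); (15,1,c); (15,12,c); (15,14,c); (16,2,c); (16,12,c); (16,13,c); (17,3,c); (17,13,c); (17,14,c); (18,12,c); (18,13,c); (18,14,c); (22,1,c); (22,19,c); (22,21,c); (23,4,c); (23,19,c); (23,20,c); (24,6,c); (24,20,c); (24,21,c); (25,19,c); (25,20,c); (25,21,c)


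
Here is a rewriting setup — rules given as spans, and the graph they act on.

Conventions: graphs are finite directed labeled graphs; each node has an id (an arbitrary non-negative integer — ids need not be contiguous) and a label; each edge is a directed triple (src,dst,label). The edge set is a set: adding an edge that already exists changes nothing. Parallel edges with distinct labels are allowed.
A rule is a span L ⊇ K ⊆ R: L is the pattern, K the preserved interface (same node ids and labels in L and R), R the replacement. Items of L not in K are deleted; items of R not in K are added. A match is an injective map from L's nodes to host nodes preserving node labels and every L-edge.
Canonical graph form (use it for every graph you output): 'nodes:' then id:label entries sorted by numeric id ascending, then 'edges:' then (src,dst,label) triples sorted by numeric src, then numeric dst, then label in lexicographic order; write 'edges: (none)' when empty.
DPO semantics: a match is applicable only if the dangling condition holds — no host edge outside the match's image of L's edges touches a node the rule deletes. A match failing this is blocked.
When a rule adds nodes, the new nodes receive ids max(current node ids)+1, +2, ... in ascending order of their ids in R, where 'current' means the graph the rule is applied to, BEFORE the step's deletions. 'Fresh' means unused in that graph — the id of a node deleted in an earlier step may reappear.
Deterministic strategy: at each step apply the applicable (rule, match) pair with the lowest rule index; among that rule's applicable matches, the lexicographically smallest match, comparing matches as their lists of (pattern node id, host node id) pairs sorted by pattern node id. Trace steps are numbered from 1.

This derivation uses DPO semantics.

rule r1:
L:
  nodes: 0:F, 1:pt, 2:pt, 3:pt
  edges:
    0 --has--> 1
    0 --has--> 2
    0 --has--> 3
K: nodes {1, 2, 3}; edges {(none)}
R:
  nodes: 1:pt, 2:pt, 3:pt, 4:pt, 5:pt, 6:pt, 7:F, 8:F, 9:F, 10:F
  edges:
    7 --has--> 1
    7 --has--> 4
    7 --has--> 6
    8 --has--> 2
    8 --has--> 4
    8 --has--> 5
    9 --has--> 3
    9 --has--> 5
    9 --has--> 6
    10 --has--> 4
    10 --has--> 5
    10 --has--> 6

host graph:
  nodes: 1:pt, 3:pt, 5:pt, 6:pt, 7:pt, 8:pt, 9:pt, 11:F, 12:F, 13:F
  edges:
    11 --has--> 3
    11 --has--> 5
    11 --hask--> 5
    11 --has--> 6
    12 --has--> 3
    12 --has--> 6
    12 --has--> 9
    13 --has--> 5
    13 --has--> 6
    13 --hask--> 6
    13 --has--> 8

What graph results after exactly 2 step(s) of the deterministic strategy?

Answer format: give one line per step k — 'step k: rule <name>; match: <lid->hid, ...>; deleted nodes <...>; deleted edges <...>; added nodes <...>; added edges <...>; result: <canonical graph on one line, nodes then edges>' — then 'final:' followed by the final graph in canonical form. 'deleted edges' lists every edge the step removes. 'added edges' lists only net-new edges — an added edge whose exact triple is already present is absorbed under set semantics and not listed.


step 1: rule r1; match: 0->12, 1->3, 2->6, 3->9; deleted nodes 12; deleted edges (12,3,has); (12,6,has); (12,9,has); added nodes 14, 15, 16, 17, 18, 19, 20; added edges (17,3,has); (17,14,has); (17,16,has); (18,6,has); (18,14,has); (18,15,has); (19,9,has); (19,15,has); (19,16,has); (20,14,has); (20,15,has); (20,16,has); result: nodes: 1:pt, 3:pt, 5:pt, 6:pt, 7:pt, 8:pt, 9:pt, 11:F, 13:F, 14:pt, 15:pt, 16:pt, 17:F, 18:F, 19:F, 20:F edges: (11,3,has); (11,5,has); (11,5,hask); (11,6,has); (13,5,has); (13,6,has); (13,6,hask); (13,8,has); (17,3,has); (17,14,has); (17,16,has); (18,6,has); (18,14,has); (18,15,has); (19,9,has); (19,15,has); (19,16,has); (20,14,has); (20,15,has); (20,16,has)
step 2: rule r1; match: 0->17, 1->3, 2->14, 3->16; deleted nodes 17; deleted edges (17,3,has); (17,14,has); (17,16,has); added nodes 21, 22, 23, 24, 25, 26, 27; added edges (24,3,has); (24,21,has); (24,23,has); (25,14,has); (25,21,has); (25,22,has); (26,16,has); (26,22,has); (26,23,has); (27,21,has); (27,22,has); (27,23,has); result: nodes: 1:pt, 3:pt, 5:pt, 6:pt, 7:pt, 8:pt, 9:pt, 11:F, 13:F, 14:pt, 15:pt, 16:pt, 18:F, 19:F, 20:F, 21:pt, 22:pt, 23:pt, 24:F, 25:F, 26:F, 27:F edges: (11,3,has); (11,5,has); (11,5,hask); (11,6,has); (13,5,has); (13,6,has); (13,6,hask); (13,8,has); (18,6,has); (18,14,has); (18,15,has); (19,9,has); (19,15,has); (19,16,has); (20,14,has); (20,15,has); (20,16,has); (24,3,has); (24,21,has); (24,23,has); (25,14,has); (25,21,has); (25,22,has); (26,16,has); (26,22,has); (26,23,has); (27,21,has); (27,22,has); (27,23,has)
final:
nodes: 1:pt, 3:pt, 5:pt, 6:pt, 7:pt, 8:pt, 9:pt, 11:F, 13:F, 14:pt, 15:pt, 16:pt, 18:F, 19:F, 20:F, 21:pt, 22:pt, 23:pt, 24:F, 25:F, 26:F, 27:F
edges: (11,3,has); (11,5,has); (11,5,hask); (11,6,has); (13,5,has); (13,6,has); (13,6,hask); (13,8,has); (18,6,has); (18,14,has); (18,15,has); (19,9,has); (19,15,has); (19,16,has); (20,14,has); (20,15,has); (20,16,has); (24,3,has); (24,21,has); (24,23,has); (25,14,has); (25,21,has); (25,22,has); (26,16,has); (26,22,has); (26,23,has); (27,21,has); (27,22,has); (27,23,has)


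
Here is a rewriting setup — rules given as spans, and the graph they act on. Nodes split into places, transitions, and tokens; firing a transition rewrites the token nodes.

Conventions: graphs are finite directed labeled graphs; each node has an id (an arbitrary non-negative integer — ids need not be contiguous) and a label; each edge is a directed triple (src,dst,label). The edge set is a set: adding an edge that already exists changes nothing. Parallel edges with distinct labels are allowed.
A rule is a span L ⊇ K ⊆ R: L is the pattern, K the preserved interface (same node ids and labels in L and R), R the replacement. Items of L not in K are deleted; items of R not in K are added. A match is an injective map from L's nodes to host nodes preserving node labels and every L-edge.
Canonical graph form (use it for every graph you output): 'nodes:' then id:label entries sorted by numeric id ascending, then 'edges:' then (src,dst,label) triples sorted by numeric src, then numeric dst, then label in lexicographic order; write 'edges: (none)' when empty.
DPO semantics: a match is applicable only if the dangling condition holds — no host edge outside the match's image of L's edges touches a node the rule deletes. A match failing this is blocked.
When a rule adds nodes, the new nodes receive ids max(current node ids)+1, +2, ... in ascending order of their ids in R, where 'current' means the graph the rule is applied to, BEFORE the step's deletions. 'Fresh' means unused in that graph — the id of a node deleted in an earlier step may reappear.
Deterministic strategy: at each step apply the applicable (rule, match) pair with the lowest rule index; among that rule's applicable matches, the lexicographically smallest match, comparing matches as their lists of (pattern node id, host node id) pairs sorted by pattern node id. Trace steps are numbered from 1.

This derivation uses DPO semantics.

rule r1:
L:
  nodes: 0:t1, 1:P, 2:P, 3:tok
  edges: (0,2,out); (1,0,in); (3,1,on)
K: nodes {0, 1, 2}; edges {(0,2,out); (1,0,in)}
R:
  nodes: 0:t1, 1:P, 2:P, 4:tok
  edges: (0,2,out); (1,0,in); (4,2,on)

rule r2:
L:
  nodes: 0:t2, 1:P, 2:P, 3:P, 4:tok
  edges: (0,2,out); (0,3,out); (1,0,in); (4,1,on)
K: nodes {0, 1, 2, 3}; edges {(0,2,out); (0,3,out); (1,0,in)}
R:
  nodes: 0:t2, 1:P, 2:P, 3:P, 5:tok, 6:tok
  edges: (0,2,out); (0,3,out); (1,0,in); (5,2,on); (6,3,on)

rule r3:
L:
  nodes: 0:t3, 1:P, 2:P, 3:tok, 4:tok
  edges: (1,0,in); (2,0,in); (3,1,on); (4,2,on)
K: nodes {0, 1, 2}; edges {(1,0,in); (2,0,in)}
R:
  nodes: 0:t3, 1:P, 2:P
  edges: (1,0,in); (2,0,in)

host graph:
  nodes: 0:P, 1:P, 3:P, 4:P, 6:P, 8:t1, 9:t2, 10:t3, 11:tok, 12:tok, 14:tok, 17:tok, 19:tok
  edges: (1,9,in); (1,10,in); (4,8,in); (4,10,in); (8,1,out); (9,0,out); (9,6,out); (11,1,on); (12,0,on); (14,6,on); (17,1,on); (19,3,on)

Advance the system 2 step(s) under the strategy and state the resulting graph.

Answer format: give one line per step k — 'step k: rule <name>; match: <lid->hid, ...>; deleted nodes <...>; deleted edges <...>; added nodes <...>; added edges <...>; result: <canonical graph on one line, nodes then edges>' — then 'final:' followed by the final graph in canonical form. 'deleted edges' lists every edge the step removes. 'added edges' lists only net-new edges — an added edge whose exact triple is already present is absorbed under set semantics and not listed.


step 1: rule r2; match: 0->9, 1->1, 2->0, 3->6, 4->11; deleted nodes 11; deleted edges (11,1,on); added nodes 20, 21; added edges (20,0,on); (21,6,on); result: nodes: 0:P, 1:P, 3:P, 4:P, 6:P, 8:t1, 9:t2, 10:t3, 12:tok, 14:tok, 17:tok, 19:tok, 20:tok, 21:tok edges: (1,9,in); (1,10,in); (4,8,in); (4,10,in); (8,1,out); (9,0,out); (9,6,out); (12,0,on); (14,6,on); (17,1,on); (19,3,on); (20,0,on); (21,6,on)
step 2: rule r2; match: 0->9, 1->1, 2->0, 3->6, 4->17; deleted nodes 17; deleted edges (17,1,on); added nodes 22, 23; added edges (22,0,on); (23,6,on); result: nodes: 0:P, 1:P, 3:P, 4:P, 6:P, 8:t1, 9:t2, 10:t3, 12:tok, 14:tok, 19:tok, 20:tok, 21:tok, 22:tok, 23:tok edges: (1,9,in); (1,10,in); (4,8,in); (4,10,in); (8,1,out); (9,0,out); (9,6,out); (12,0,on); (14,6,on); (19,3,on); (20,0,on); (21,6,on); (22,0,on); (23,6,on)
final:
nodes: 0:P, 1:P, 3:P, 4:P, 6:P, 8:t1, 9:t2, 10:t3, 12:tok, 14:tok, 19:tok, 20:tok, 21:tok, 22:tok, 23:tok
edges: (1,9,in); (1,10,in); (4,8,in); (4,10,in); (8,1,out); (9,0,out); (9,6,out); (12,0,on); (14,6,on); (19,3,on); (20,0,on); (21,6,on); (22,0,on); (23,6,on)


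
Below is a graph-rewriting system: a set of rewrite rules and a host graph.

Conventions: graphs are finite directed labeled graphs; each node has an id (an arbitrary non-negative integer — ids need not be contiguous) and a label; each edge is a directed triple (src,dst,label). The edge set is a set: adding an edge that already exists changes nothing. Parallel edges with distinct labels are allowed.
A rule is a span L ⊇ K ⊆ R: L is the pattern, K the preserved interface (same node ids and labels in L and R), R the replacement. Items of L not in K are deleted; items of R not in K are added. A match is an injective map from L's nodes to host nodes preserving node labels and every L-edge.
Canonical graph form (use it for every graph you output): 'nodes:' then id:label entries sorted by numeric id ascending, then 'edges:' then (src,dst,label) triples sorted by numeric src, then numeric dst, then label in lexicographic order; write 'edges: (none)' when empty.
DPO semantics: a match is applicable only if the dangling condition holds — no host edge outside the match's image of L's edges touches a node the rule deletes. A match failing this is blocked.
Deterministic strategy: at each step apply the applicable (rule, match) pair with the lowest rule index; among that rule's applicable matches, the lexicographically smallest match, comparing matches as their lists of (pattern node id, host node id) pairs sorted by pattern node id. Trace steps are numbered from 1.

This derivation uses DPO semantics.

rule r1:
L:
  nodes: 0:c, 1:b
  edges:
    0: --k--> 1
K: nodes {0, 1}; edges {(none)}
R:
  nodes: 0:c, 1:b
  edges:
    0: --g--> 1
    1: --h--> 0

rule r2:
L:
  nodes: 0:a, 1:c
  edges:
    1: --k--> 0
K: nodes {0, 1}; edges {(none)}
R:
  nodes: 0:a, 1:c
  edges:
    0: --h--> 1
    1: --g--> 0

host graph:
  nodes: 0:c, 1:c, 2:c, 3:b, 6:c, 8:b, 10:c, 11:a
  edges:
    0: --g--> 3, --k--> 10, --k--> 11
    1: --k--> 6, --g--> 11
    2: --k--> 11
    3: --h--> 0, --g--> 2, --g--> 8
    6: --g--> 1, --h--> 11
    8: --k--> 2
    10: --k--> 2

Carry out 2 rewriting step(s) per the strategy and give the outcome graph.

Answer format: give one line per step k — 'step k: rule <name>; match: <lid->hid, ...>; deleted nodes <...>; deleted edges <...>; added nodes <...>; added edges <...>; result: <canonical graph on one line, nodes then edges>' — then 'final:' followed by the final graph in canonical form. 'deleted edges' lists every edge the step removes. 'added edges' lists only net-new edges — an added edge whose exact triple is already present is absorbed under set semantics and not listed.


step 1: rule r2; match: 0->11, 1->0; deleted nodes (none); deleted edges (0,11,k); added nodes (none); added edges (0,11,g); (11,0,h); result: nodes: 0:c, 1:c, 2:c, 3:b, 6:c, 8:b, 10:c, 11:a edges: (0,3,g); (0,10,k); (0,11,g); (1,6,k); (1,11,g); (2,11,k); (3,0,h); (3,2,g); (3,8,g); (6,1,g); (6,11,h); (8,2,k); (10,2,k); (11,0,h)
step 2: rule r2; match: 0->11, 1->2; deleted nodes (none); deleted edges (2,11,k); added nodes (none); added edges (2,11,g); (11,2,h); result: nodes: 0:c, 1:c, 2:c, 3:b, 6:c, 8:b, 10:c, 11:a edges: (0,3,g); (0,10,k); (0,11,g); (1,6,k); (1,11,g); (2,11,g); (3,0,h); (3,2,g); (3,8,g); (6,1,g); (6,11,h); (8,2,k); (10,2,k); (11,0,h); (11,2,h)
final:
nodes: 0:c, 1:c, 2:c, 3:b, 6:c, 8:b, 10:c, 11:a
edges: (0,3,g); (0,10,k); (0,11,g); (1,6,k); (1,11,g); (2,11,g); (3,0,h); (3,2,g); (3,8,g); (6,1,g); (6,11,h); (8,2,k); (10,2,k); (11,0,h); (11,2,h)


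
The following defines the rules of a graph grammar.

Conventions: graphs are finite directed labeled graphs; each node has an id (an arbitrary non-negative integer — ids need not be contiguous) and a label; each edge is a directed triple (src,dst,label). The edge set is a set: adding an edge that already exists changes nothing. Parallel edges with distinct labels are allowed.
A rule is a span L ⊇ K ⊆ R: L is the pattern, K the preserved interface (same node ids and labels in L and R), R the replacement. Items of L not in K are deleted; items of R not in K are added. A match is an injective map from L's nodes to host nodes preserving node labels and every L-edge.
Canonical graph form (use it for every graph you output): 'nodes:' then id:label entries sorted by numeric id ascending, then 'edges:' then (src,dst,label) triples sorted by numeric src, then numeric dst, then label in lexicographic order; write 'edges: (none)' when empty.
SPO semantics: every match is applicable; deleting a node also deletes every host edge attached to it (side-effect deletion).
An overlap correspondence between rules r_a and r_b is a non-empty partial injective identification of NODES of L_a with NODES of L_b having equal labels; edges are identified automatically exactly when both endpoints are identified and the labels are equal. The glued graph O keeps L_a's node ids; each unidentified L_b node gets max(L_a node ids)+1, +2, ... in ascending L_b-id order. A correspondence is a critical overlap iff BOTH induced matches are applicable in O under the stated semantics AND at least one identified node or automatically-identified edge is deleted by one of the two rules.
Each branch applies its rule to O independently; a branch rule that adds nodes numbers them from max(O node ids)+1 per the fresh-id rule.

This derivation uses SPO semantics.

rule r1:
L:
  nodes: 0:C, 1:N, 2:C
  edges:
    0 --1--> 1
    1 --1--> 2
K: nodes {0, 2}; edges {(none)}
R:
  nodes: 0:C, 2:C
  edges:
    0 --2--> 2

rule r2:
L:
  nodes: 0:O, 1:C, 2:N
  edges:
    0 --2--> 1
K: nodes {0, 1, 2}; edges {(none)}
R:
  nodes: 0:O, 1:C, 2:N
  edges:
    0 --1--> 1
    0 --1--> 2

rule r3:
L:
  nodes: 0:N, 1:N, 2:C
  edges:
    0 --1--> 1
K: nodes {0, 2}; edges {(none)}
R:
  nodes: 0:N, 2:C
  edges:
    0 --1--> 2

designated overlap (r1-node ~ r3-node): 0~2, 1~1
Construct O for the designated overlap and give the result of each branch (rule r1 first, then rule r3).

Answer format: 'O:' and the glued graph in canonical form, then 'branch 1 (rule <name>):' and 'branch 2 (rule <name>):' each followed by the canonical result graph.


O:
nodes: 0:C, 1:N, 2:C, 3:N
edges: (0,1,1); (1,2,1); (3,1,1)
branch 1 (rule r1):
nodes: 0:C, 2:C, 3:N
edges: (0,2,2)
branch 2 (rule r3):
nodes: 0:C, 2:C, 3:N
edges: (3,0,1)


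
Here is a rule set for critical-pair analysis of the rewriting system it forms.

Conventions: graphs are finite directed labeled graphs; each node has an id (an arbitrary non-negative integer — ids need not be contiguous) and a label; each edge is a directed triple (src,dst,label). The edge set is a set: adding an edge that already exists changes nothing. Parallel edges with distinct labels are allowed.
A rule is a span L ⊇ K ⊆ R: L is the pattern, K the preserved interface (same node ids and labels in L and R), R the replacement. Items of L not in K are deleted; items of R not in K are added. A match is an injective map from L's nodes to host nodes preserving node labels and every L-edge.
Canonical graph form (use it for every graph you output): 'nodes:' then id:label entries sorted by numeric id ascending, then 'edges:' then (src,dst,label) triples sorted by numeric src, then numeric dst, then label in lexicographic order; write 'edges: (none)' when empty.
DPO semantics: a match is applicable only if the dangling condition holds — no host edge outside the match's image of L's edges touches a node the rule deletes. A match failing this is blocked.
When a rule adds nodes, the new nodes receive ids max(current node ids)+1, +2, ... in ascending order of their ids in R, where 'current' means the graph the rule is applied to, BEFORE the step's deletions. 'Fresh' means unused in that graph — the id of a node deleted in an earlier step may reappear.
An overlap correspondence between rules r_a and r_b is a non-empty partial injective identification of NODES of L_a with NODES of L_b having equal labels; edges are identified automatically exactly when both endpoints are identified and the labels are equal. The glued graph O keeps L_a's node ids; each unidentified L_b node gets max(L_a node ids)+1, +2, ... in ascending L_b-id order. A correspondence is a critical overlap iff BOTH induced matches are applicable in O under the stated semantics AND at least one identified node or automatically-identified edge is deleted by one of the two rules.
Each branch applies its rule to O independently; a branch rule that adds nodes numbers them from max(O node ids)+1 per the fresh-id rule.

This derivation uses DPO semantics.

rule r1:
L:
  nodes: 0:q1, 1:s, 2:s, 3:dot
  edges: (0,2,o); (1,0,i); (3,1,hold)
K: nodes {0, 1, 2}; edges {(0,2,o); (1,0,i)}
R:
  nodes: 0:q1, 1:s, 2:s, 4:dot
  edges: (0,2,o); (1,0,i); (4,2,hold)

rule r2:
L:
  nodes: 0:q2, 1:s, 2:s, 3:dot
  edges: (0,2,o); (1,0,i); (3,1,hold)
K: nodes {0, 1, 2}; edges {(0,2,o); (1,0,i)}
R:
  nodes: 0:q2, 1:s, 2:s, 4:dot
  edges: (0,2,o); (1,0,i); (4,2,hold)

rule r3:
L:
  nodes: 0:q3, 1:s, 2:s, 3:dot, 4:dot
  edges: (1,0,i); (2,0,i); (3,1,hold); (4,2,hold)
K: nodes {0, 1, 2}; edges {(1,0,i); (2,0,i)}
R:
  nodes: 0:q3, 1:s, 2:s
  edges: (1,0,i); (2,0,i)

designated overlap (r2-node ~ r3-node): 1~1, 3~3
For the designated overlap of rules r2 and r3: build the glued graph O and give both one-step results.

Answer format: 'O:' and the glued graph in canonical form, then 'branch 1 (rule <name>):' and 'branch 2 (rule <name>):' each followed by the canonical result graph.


O:
nodes: 0:q2, 1:s, 2:s, 3:dot, 4:q3, 5:s, 6:dot
edges: (0,2,o); (1,0,i); (1,4,i); (3,1,hold); (5,4,i); (6,5,hold)
branch 1 (rule r2):
nodes: 0:q2, 1:s, 2:s, 4:q3, 5:s, 6:dot, 7:dot
edges: (0,2,o); (1,0,i); (1,4,i); (5,4,i); (6,5,hold); (7,2,hold)
branch 2 (rule r3):
nodes: 0:q2, 1:s, 2:s, 4:q3, 5:s
edges: (0,2,o); (1,0,i); (1,4,i); (5,4,i)


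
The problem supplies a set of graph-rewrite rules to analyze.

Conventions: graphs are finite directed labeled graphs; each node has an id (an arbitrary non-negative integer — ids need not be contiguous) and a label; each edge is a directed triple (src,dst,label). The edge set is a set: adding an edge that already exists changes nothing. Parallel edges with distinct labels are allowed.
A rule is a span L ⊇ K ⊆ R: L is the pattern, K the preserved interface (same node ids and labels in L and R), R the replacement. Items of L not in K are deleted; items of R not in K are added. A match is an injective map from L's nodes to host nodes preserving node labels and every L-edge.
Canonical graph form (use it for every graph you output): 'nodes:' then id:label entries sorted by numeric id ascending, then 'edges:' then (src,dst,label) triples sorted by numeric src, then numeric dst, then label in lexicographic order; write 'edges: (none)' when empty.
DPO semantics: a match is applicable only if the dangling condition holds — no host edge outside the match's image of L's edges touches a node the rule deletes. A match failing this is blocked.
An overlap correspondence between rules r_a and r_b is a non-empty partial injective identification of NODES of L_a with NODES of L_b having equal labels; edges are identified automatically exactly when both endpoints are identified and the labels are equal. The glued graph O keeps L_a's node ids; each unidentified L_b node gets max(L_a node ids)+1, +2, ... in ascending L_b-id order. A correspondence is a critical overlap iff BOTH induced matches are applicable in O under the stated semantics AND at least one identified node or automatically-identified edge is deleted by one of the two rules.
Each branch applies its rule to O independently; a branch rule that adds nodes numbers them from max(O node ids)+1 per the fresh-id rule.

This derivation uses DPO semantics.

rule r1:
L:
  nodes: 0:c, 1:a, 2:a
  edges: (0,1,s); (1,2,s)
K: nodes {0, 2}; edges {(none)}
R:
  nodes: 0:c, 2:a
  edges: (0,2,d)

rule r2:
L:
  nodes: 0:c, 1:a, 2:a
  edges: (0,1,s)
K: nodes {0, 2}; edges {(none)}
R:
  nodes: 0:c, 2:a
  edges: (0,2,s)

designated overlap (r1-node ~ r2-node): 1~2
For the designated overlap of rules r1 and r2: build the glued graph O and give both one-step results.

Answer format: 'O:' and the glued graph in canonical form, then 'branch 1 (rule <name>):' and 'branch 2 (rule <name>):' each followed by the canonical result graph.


O:
nodes: 0:c, 1:a, 2:a, 3:c, 4:a
edges: (0,1,s); (1,2,s); (3,4,s)
branch 1 (rule r1):
nodes: 0:c, 2:a, 3:c, 4:a
edges: (0,2,d); (3,4,s)
branch 2 (rule r2):
nodes: 0:c, 1:a, 2:a, 3:c
edges: (0,1,s); (1,2,s); (3,1,s)


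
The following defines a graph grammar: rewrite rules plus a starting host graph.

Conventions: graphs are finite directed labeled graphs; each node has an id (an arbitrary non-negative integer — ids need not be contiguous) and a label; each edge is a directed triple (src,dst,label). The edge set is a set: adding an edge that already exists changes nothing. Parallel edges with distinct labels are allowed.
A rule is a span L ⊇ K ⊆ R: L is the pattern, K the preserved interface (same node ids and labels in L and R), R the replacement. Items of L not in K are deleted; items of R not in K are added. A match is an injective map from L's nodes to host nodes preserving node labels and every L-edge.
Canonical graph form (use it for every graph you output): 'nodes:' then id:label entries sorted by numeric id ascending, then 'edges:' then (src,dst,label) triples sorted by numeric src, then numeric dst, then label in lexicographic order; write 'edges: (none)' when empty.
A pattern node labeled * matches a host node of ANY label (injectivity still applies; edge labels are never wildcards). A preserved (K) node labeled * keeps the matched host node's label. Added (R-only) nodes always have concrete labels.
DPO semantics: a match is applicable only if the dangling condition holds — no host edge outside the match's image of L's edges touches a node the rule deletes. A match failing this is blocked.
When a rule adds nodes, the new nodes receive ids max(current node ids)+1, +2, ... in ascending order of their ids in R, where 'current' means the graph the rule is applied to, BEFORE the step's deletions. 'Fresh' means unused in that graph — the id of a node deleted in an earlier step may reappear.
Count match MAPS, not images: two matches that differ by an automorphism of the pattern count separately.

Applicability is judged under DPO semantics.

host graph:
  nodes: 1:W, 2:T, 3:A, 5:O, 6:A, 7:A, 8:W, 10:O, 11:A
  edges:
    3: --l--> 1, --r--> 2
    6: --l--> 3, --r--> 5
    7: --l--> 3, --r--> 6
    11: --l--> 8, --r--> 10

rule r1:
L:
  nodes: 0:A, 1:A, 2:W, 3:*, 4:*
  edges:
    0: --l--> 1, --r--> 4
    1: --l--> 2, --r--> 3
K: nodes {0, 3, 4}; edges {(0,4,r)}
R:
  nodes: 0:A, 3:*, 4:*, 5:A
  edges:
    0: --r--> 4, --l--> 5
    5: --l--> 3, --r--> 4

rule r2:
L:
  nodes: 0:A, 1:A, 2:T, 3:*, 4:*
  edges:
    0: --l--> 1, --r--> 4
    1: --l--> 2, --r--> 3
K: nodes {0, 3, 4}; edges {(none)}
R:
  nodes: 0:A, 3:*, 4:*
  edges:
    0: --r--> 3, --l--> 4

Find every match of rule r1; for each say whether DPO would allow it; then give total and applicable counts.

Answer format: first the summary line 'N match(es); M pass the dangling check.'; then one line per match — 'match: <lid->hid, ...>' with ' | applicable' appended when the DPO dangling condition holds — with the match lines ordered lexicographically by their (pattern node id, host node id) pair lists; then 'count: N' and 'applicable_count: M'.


2 match(es); 0 pass the dangling check.
match: 0->6, 1->3, 2->1, 3->2, 4->5
match: 0->7, 1->3, 2->1, 3->2, 4->6
count: 2
applicable_count: 0


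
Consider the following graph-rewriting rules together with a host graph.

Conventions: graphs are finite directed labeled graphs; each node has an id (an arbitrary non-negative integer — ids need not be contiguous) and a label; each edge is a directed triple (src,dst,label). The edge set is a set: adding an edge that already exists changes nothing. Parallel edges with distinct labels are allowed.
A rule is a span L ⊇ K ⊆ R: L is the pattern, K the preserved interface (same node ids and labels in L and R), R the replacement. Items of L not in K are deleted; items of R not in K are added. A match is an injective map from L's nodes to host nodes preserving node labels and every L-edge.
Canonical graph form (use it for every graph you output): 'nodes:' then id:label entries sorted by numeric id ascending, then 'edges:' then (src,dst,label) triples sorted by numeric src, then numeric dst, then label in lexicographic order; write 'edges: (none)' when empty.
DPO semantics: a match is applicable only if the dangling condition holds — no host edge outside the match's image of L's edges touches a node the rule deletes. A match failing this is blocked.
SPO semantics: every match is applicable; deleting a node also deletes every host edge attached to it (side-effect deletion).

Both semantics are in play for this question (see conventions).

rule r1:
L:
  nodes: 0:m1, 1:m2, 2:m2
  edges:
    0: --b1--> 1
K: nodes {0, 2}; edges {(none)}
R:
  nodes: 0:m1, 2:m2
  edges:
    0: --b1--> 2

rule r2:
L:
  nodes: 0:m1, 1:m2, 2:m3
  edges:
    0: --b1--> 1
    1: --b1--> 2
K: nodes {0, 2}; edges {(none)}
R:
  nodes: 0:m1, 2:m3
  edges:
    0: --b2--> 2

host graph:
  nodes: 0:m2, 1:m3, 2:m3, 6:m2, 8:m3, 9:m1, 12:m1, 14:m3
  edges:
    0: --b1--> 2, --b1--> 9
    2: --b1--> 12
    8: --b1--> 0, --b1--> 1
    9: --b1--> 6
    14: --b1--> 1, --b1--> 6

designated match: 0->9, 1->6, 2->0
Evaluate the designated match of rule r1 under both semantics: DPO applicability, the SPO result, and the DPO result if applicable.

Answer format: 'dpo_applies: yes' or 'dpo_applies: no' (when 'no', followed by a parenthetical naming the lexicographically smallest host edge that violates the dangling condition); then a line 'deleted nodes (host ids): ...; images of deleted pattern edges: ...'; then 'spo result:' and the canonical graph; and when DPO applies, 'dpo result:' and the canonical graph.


dpo_applies: no
(the rule deletes node 6, which keeps host edge (14,6,b1) outside the match image — the dangling condition fails, DPO blocks; SPO proceeds and side-deletes such edges)
deleted nodes (host ids): 6; images of deleted pattern edges: (9,6,b1)
spo result:
nodes: 0:m2, 1:m3, 2:m3, 8:m3, 9:m1, 12:m1, 14:m3
edges: (0,2,b1); (0,9,b1); (2,12,b1); (8,0,b1); (8,1,b1); (9,0,b1); (14,1,b1)
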